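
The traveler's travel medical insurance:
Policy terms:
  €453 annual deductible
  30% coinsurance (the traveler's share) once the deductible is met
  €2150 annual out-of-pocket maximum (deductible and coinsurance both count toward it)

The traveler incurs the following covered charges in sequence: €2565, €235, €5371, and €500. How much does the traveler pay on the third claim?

Claim 1 — €2565: €453 finishes the deductible; €2112 goes to coinsurance; traveler's 30% is €633.60. Traveler owes €1086.60 (running OOP €1086.60).
Claim 2 — €235: 30% coinsurance on €235 = €70.50. Cost to traveler: €70.50. OOP to date €1157.10.
Claim 3 — €5371: deductible already satisfied, so traveler's share is 30% × €5371 = €1611.30. That would push OOP to €2768.40, over the €2150 cap, so traveler pays €2150 − €1157.10 = €992.90.

€992.90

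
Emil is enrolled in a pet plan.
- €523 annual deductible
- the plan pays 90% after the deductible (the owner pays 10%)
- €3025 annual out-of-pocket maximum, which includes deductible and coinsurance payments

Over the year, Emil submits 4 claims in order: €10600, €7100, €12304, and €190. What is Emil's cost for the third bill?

€784.30

#1 (€10600): €523 finishes the deductible; €10077 goes to coinsurance; 10% of €10077 = €1007.70. Cost to owner: €1530.70. OOP to date €1530.70.
#2 (€7100): deductible met; 10% of €7100 = €710. Owner owes €710 (running OOP €2240.70).
#3 (€12304): deductible met; 10% of €12304 = €1230.40. That would push OOP to €3471.10, over the €3025 cap, so owner pays €3025 − €2240.70 = €784.30.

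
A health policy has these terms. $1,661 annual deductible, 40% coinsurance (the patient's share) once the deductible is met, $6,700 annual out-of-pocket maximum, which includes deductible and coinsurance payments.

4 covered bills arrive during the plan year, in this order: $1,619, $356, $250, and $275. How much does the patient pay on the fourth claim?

$110

Claim 1 ($1,619): fully absorbed by the deductible. Cost to patient: $1,619. OOP to date $1,619.
Claim 2 ($356): deductible takes $42, $314 remains; patient's 40% is $125.60. Patient pays $167.60; OOP now $1,786.60.
Claim 3 ($250): deductible met; 40% of $250 = $100. Cost to patient: $100. OOP to date $1,886.60.
Claim 4 ($275): deductible already satisfied, so patient's share is 40% × $275 = $110. Patient owes $110 (running OOP $1,996.60).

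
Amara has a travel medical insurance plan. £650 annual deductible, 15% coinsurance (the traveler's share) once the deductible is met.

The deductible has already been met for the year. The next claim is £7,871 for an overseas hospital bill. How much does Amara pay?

£1,180.65

The deductible is already satisfied, so the full bill goes to coinsurance.
Traveler's 15% share of £7,871 is £1,180.65.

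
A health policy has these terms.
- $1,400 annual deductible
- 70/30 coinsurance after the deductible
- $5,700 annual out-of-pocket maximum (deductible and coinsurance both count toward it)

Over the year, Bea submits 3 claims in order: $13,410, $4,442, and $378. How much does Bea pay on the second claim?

#1 ($13,410): $1,400 to deductible, leaving $12,010; patient's 30% is $3,603. Cost to patient: $5,003. OOP to date $5,003.
#2 ($4,442): deductible met; 30% of $4,442 = $1,332.60. OOP would hit $6,335.60 > $5,700, so the cap limits the patient to $5,700 − $5,003 = $697.

$697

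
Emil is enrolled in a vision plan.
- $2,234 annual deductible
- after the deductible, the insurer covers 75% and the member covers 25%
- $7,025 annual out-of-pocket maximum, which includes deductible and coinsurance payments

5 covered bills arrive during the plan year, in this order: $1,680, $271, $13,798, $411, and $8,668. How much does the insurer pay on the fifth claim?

$7,358.50

Claim 1 ($1,680): fully absorbed by the deductible. Member pays $1,680; OOP now $1,680. Insurer: $1,680 − $1,680 = $0.
Claim 2 ($271): all of it applies to the deductible. Member owes $271 (running OOP $1,951). Plan pays $271 − $271 = $0.
Claim 3 ($13,798): deductible takes $283, $13,515 remains; 25% of $13,515 = $3,378.75. Cost to member: $3,661.75. OOP to date $5,612.75. Plan pays $13,798 − $3,661.75 = $10,136.25.
Claim 4 ($411): deductible met; 25% of $411 = $102.75. Cost to member: $102.75. OOP to date $5,715.50. Plan pays $411 − $102.75 = $308.25.
Claim 5 ($8,668): deductible met; 25% of $8,668 = $2,167. OOP would hit $7,882.50 > $7,025, so the cap limits the member to $7,025 − $5,715.50 = $1,309.50. Insurer: $8,668 − $1,309.50 = $7,358.50.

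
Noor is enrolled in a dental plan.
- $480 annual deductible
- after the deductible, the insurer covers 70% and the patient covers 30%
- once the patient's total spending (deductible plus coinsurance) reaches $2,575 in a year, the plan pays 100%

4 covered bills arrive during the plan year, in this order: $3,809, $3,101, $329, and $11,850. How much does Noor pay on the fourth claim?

Claim 1 — $3,809: $480 finishes the deductible; $3,329 goes to coinsurance; patient's 30% is $998.70. Patient pays $1,478.70; OOP now $1,478.70.
Claim 2 — $3,101: deductible already satisfied, so patient's share is 30% × $3,101 = $930.30. Patient owes $930.30 (running OOP $2,409).
Claim 3 — $329: deductible already satisfied, so patient's share is 30% × $329 = $98.70. Cost to patient: $98.70. OOP to date $2,507.70.
Claim 4 — $11,850: deductible met; 30% of $11,850 = $3,555. Adding that to $2,507.70 gives $6,062.70, past the $2,575 cap; patient pays only $2,575 − $2,507.70 = $67.30.

$67.30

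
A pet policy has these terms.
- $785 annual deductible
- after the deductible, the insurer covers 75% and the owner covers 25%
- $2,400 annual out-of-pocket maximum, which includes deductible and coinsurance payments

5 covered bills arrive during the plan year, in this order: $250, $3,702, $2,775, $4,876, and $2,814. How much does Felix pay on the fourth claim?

$129.50

Bill 1, $250: fully absorbed by the deductible. Owner owes $250 (running OOP $250).
Bill 2, $3,702: deductible takes $535, $3,167 remains; owner's 25% is $791.75. Cost to owner: $1,326.75. OOP to date $1,576.75.
Bill 3, $2,775: deductible already satisfied, so owner's share is 25% × $2,775 = $693.75. Owner pays $693.75; OOP now $2,270.50.
Bill 4, $4,876: 25% coinsurance on $4,876 = $1,219. That would push OOP to $3,489.50, over the $2,400 cap, so owner pays $2,400 − $2,270.50 = $129.50.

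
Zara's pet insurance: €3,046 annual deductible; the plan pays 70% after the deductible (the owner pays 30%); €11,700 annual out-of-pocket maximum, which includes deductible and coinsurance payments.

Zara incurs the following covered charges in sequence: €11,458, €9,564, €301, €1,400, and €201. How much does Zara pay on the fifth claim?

€60.30

#1 (€11,458): €3,046 to deductible, leaving €8,412; coinsurance €8,412 × 30% = €2,523.60. Cost to owner: €5,569.60. OOP to date €5,569.60.
#2 (€9,564): 30% coinsurance on €9,564 = €2,869.20. Cost to owner: €2,869.20. OOP to date €8,438.80.
#3 (€301): deductible met; 30% of €301 = €90.30. Owner owes €90.30 (running OOP €8,529.10).
#4 (€1,400): 30% coinsurance on €1,400 = €420. Cost to owner: €420. OOP to date €8,949.10.
#5 (€201): deductible met; 30% of €201 = €60.30. Cost to owner: €60.30. OOP to date €9,009.40.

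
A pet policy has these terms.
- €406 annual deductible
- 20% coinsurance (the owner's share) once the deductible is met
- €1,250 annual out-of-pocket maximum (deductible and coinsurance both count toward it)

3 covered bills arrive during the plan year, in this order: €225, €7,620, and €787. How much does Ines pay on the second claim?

€1,025

Bill 1, €225: all of it applies to the deductible. Owner pays €225; OOP now €225.
Bill 2, €7,620: €181 finishes the deductible; €7,439 goes to coinsurance; owner's 20% is €1,487.80. Together that's €181 + €1,487.80 = €1,668.80. That would push OOP to €1,893.80, over the €1,250 cap, so owner pays €1,250 − €225 = €1,025.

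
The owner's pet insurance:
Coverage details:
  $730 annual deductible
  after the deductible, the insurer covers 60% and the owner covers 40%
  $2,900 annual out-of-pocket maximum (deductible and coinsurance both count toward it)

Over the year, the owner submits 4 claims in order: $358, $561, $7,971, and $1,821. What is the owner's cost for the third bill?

Claim 1 — $358: all of it applies to the deductible. Cost to owner: $358. OOP to date $358.
Claim 2 — $561: $372 finishes the deductible; $189 goes to coinsurance; 40% of $189 = $75.60. Owner pays $447.60; OOP now $805.60.
Claim 3 — $7,971: 40% coinsurance on $7,971 = $3,188.40. OOP would hit $3,994 > $2,900, so the cap limits the owner to $2,900 − $805.60 = $2,094.40.

$2,094.40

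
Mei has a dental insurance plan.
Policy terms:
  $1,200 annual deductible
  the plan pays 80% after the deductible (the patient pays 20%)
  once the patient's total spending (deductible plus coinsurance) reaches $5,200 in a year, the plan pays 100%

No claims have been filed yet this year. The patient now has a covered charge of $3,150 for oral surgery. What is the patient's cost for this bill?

Deductible not yet touched, so the first $1,200 of the bill goes to the deductible.
That leaves $3,150 − $1,200 = $1,950 for coinsurance.
Patient's 20% share of $1,950 is $390.
That puts the patient's cost at $1,200 + $390 = $1,590 before any cap.
Cumulative spending $0 + $1,590 = $1,590 stays under the $5,200 maximum.

$1,590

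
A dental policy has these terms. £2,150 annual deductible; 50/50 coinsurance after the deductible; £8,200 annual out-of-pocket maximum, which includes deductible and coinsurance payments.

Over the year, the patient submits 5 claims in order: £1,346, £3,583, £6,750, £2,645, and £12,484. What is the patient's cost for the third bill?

#1 (£1,346): fully absorbed by the deductible. Cost to patient: £1,346. OOP to date £1,346.
#2 (£3,583): deductible takes £804, £2,779 remains; 50% of £2,779 = £1,389.50. Patient owes £2,193.50 (running OOP £3,539.50).
#3 (£6,750): deductible already satisfied, so patient's share is 50% × £6,750 = £3,375. Patient owes £3,375 (running OOP £6,914.50).

£3,375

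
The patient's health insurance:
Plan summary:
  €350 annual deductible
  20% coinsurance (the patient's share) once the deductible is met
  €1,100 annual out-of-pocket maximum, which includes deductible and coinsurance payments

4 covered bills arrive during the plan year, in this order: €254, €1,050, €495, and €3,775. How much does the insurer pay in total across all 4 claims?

Claim 1 — €254: fully absorbed by the deductible. Patient owes €254 (running OOP €254). Insurer: €254 − €254 = €0.
Claim 2 — €1,050: €96 finishes the deductible; €954 goes to coinsurance; 20% of €954 = €190.80. Patient owes €286.80 (running OOP €540.80). Plan pays €1,050 − €286.80 = €763.20.
Claim 3 — €495: deductible already satisfied, so patient's share is 20% × €495 = €99. Patient pays €99; OOP now €639.80. Plan pays €495 − €99 = €396.
Claim 4 — €3,775: deductible already satisfied, so patient's share is 20% × €3,775 = €755. OOP would hit €1,394.80 > €1,100, so the cap limits the patient to €1,100 − €639.80 = €460.20. Plan pays €3,775 − €460.20 = €3,314.80.
Insurer total = bills − patient's total = €5,574 − €1,100 = €4,474.

€4,474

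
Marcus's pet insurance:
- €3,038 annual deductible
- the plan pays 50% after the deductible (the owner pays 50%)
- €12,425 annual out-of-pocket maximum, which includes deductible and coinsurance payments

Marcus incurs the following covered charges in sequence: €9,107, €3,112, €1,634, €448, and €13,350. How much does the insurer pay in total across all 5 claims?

#1 (€9,107): deductible takes €3,038, €6,069 remains; coinsurance €6,069 × 50% = €3,034.50. Owner pays €6,072.50; OOP now €6,072.50. Insurer: €9,107 − €6,072.50 = €3,034.50.
#2 (€3,112): deductible met; 50% of €3,112 = €1,556. Owner pays €1,556; OOP now €7,628.50. Insurer: €3,112 − €1,556 = €1,556.
#3 (€1,634): 50% coinsurance on €1,634 = €817. Owner pays €817; OOP now €8,445.50. Plan pays €1,634 − €817 = €817.
#4 (€448): deductible met; 50% of €448 = €224. Owner owes €224 (running OOP €8,669.50). Plan pays €448 − €224 = €224.
#5 (€13,350): deductible already satisfied, so owner's share is 50% × €13,350 = €6,675. Adding that to €8,669.50 gives €15,344.50, past the €12,425 cap; owner pays only €12,425 − €8,669.50 = €3,755.50. Plan pays €13,350 − €3,755.50 = €9,594.50.
Insurer total = bills − owner's total = €27,651 − €12,425 = €15,226.

€15,226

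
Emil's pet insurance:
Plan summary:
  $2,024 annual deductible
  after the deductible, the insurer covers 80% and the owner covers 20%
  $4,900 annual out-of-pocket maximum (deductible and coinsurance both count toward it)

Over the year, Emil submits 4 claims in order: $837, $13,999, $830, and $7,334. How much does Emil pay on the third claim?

Claim 1 ($837): fully absorbed by the deductible. Cost to owner: $837. OOP to date $837.
Claim 2 ($13,999): deductible takes $1,187, $12,812 remains; owner's 20% is $2,562.40. Owner pays $3,749.40; OOP now $4,586.40.
Claim 3 ($830): 20% coinsurance on $830 = $166. Owner owes $166 (running OOP $4,752.40).

$166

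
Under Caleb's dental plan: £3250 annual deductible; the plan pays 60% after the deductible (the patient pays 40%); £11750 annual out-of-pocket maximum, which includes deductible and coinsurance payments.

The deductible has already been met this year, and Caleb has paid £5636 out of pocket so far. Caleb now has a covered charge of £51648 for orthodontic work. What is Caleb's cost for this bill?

The deductible is already satisfied, so the full bill goes to coinsurance.
40% of £51648 = £20659.20 falls to the patient.
Year-to-date out-of-pocket would reach £5636 + £20659.20 = £26295.20, above the £11750 maximum, so the patient pays only £11750 − £5636 = £6114.

£6114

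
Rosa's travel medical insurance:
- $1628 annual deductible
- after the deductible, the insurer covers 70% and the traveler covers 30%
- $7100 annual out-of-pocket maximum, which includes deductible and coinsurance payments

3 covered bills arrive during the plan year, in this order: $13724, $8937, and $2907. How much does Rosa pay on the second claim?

$1843.20

Claim 1 ($13724): deductible takes $1628, $12096 remains; traveler's 30% is $3628.80. Cost to traveler: $5256.80. OOP to date $5256.80.
Claim 2 ($8937): deductible already satisfied, so traveler's share is 30% × $8937 = $2681.10. Adding that to $5256.80 gives $7937.90, past the $7100 cap; traveler pays only $7100 − $5256.80 = $1843.20.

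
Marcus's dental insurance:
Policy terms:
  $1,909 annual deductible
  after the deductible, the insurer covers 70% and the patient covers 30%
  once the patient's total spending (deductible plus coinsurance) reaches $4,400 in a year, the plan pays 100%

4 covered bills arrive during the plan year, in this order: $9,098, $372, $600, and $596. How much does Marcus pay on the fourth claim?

$42.70

Claim 1 ($9,098): deductible takes $1,909, $7,189 remains; patient's 30% is $2,156.70. Patient owes $4,065.70 (running OOP $4,065.70).
Claim 2 ($372): deductible already satisfied, so patient's share is 30% × $372 = $111.60. Cost to patient: $111.60. OOP to date $4,177.30.
Claim 3 ($600): 30% coinsurance on $600 = $180. Patient pays $180; OOP now $4,357.30.
Claim 4 ($596): deductible met; 30% of $596 = $178.80. Adding that to $4,357.30 gives $4,536.10, past the $4,400 cap; patient pays only $4,400 − $4,357.30 = $42.70.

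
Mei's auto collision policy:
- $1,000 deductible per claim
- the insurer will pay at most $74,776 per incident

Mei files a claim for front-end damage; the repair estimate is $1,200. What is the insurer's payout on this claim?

After the deductible, $1,200 − $1,000 = $200 remains.
$200 ≤ $74,776, so the limit doesn't bind; insurer pays $200.

$200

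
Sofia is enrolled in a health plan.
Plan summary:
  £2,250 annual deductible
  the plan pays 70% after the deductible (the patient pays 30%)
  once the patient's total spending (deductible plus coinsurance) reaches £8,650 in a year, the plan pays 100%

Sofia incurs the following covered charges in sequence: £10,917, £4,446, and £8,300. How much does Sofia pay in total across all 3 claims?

Claim 1 (£10,917): £2,250 to deductible, leaving £8,667; 30% of £8,667 = £2,600.10. Cost to patient: £4,850.10. OOP to date £4,850.10.
Claim 2 (£4,446): 30% coinsurance on £4,446 = £1,333.80. Patient owes £1,333.80 (running OOP £6,183.90).
Claim 3 (£8,300): 30% coinsurance on £8,300 = £2,490. That would push OOP to £8,673.90, over the £8,650 cap, so patient pays £8,650 − £6,183.90 = £2,466.10.
Summing the patient's payments: £4,850.10 + £1,333.80 + £2,466.10 = £8,650.

£8,650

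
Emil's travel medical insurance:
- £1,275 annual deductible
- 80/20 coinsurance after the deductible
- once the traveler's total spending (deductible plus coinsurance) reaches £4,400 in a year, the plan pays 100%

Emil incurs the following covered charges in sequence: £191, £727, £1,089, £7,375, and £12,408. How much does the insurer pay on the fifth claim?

Claim 1 — £191: fully absorbed by the deductible. Traveler pays £191; OOP now £191. Plan pays £191 − £191 = £0.
Claim 2 — £727: fully absorbed by the deductible. Traveler pays £727; OOP now £918. Insurer: £727 − £727 = £0.
Claim 3 — £1,089: £357 finishes the deductible; £732 goes to coinsurance; coinsurance £732 × 20% = £146.40. Traveler pays £503.40; OOP now £1,421.40. Plan pays £1,089 − £503.40 = £585.60.
Claim 4 — £7,375: 20% coinsurance on £7,375 = £1,475. Traveler owes £1,475 (running OOP £2,896.40). Insurer: £7,375 − £1,475 = £5,900.
Claim 5 — £12,408: 20% coinsurance on £12,408 = £2,481.60. That would push OOP to £5,378, over the £4,400 cap, so traveler pays £4,400 − £2,896.40 = £1,503.60. Plan pays £12,408 − £1,503.60 = £10,904.40.

£10,904.40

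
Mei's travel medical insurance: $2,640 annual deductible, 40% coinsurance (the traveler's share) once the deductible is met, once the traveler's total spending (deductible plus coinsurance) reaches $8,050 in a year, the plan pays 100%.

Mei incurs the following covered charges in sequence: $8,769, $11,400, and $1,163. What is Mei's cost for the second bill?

#1 ($8,769): $2,640 finishes the deductible; $6,129 goes to coinsurance; coinsurance $6,129 × 40% = $2,451.60. Traveler owes $5,091.60 (running OOP $5,091.60).
#2 ($11,400): deductible met; 40% of $11,400 = $4,560. That would push OOP to $9,651.60, over the $8,050 cap, so traveler pays $8,050 − $5,091.60 = $2,958.40.

$2,958.40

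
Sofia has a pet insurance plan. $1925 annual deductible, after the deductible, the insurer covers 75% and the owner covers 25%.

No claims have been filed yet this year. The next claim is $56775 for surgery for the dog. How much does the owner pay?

Nothing has been paid toward the $1925 deductible, so the first $1925 of this charge is applied there.
The remaining $54850 (= $56775 − $1925) moves to coinsurance.
25% of $54850 = $13712.50 falls to the owner.
That puts the owner's cost at $1925 + $13712.50 = $15637.50.

$15637.50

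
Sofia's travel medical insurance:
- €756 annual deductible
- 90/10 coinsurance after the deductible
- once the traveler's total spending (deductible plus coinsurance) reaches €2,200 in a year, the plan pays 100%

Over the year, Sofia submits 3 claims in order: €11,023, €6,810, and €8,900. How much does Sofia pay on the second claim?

€417.30

#1 (€11,023): €756 finishes the deductible; €10,267 goes to coinsurance; 10% of €10,267 = €1,026.70. Traveler pays €1,782.70; OOP now €1,782.70.
#2 (€6,810): deductible met; 10% of €6,810 = €681. Adding that to €1,782.70 gives €2,463.70, past the €2,200 cap; traveler pays only €2,200 − €1,782.70 = €417.30.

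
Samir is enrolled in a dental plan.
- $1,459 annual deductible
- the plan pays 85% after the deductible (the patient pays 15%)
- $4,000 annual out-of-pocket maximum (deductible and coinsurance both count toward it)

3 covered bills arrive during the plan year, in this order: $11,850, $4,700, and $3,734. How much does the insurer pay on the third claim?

$3,456.65

Claim 1 — $11,850: deductible takes $1,459, $10,391 remains; coinsurance $10,391 × 15% = $1,558.65. Cost to patient: $3,017.65. OOP to date $3,017.65. Insurer: $11,850 − $3,017.65 = $8,832.35.
Claim 2 — $4,700: deductible already satisfied, so patient's share is 15% × $4,700 = $705. Patient pays $705; OOP now $3,722.65. Insurer: $4,700 − $705 = $3,995.
Claim 3 — $3,734: deductible met; 15% of $3,734 = $560.10. OOP would hit $4,282.75 > $4,000, so the cap limits the patient to $4,000 − $3,722.65 = $277.35. Plan pays $3,734 − $277.35 = $3,456.65.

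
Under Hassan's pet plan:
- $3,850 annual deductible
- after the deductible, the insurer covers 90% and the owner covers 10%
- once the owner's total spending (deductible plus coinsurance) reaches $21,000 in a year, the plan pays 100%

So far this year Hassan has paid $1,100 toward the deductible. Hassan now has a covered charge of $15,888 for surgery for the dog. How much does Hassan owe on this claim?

Deductible still to meet: $3,850 − $1,100 = $2,750.
The remaining $13,138 (= $15,888 − $2,750) moves to coinsurance.
Coinsurance: $13,138 × 10% = $1,313.80.
Owner responsibility before any cap: $2,750 + $1,313.80 = $4,063.80.
Total out-of-pocket so far would be $1,100 + $4,063.80 = $5,163.80, below the $21,000 cap — no reduction.

$4,063.80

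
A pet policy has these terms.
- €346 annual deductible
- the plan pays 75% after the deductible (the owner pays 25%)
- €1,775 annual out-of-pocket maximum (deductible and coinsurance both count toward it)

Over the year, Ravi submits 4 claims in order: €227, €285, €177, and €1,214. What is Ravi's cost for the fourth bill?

Bill 1, €227: all of it applies to the deductible. Cost to owner: €227. OOP to date €227.
Bill 2, €285: €119 to deductible, leaving €166; coinsurance €166 × 25% = €41.50. Owner pays €160.50; OOP now €387.50.
Bill 3, €177: deductible met; 25% of €177 = €44.25. Cost to owner: €44.25. OOP to date €431.75.
Bill 4, €1,214: deductible met; 25% of €1,214 = €303.50. Cost to owner: €303.50. OOP to date €735.25.

€303.50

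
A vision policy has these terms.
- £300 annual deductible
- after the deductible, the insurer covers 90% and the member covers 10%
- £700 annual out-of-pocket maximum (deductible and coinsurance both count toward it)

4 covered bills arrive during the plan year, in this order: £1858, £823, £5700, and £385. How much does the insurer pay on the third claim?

£5538.10

#1 (£1858): £300 to deductible, leaving £1558; 10% of £1558 = £155.80. Cost to member: £455.80. OOP to date £455.80. Insurer: £1858 − £455.80 = £1402.20.
#2 (£823): deductible already satisfied, so member's share is 10% × £823 = £82.30. Member pays £82.30; OOP now £538.10. Insurer: £823 − £82.30 = £740.70.
#3 (£5700): 10% coinsurance on £5700 = £570. OOP would hit £1108.10 > £700, so the cap limits the member to £700 − £538.10 = £161.90. Insurer: £5700 − £161.90 = £5538.10.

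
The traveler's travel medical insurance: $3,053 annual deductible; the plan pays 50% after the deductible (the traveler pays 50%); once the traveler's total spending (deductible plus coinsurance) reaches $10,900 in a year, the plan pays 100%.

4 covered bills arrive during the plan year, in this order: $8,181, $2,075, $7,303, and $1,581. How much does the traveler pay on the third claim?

$3,651.50

Bill 1, $8,181: deductible takes $3,053, $5,128 remains; traveler's 50% is $2,564. Traveler owes $5,617 (running OOP $5,617).
Bill 2, $2,075: deductible met; 50% of $2,075 = $1,037.50. Cost to traveler: $1,037.50. OOP to date $6,654.50.
Bill 3, $7,303: deductible met; 50% of $7,303 = $3,651.50. Traveler owes $3,651.50 (running OOP $10,306).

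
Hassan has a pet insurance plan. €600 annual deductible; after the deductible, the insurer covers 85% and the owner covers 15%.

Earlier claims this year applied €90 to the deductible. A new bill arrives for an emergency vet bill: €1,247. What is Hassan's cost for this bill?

€620.55

€90 of the €600 deductible is already met, leaving €510.
After the €510 deductible portion, €1,247 − €510 = €737 is subject to coinsurance.
Coinsurance: €737 × 15% = €110.55.
Owner responsibility: €510 + €110.55 = €620.55.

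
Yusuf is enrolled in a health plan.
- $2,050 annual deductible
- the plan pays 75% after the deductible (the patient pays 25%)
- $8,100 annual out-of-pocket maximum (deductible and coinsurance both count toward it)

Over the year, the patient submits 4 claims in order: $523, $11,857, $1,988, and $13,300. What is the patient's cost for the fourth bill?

Bill 1, $523: fully absorbed by the deductible. Patient owes $523 (running OOP $523).
Bill 2, $11,857: $1,527 to deductible, leaving $10,330; 25% of $10,330 = $2,582.50. Patient pays $4,109.50; OOP now $4,632.50.
Bill 3, $1,988: 25% coinsurance on $1,988 = $497. Cost to patient: $497. OOP to date $5,129.50.
Bill 4, $13,300: deductible already satisfied, so patient's share is 25% × $13,300 = $3,325. OOP would hit $8,454.50 > $8,100, so the cap limits the patient to $8,100 − $5,129.50 = $2,970.50.

$2,970.50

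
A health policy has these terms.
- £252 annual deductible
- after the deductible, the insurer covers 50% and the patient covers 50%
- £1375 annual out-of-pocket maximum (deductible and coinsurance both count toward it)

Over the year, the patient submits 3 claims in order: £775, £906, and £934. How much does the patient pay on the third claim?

£408.50

Bill 1, £775: £252 finishes the deductible; £523 goes to coinsurance; patient's 50% is £261.50. Patient owes £513.50 (running OOP £513.50).
Bill 2, £906: deductible met; 50% of £906 = £453. Patient pays £453; OOP now £966.50.
Bill 3, £934: deductible already satisfied, so patient's share is 50% × £934 = £467. That would push OOP to £1433.50, over the £1375 cap, so patient pays £1375 − £966.50 = £408.50.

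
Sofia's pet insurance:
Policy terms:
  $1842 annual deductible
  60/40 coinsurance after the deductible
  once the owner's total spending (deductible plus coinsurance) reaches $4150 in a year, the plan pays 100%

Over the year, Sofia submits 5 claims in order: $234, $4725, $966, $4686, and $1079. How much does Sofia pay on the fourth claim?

Claim 1 ($234): entire amount goes to the deductible. Owner owes $234 (running OOP $234).
Claim 2 ($4725): $1608 to deductible, leaving $3117; 40% of $3117 = $1246.80. Owner owes $2854.80 (running OOP $3088.80).
Claim 3 ($966): 40% coinsurance on $966 = $386.40. Cost to owner: $386.40. OOP to date $3475.20.
Claim 4 ($4686): deductible already satisfied, so owner's share is 40% × $4686 = $1874.40. That would push OOP to $5349.60, over the $4150 cap, so owner pays $4150 − $3475.20 = $674.80.

$674.80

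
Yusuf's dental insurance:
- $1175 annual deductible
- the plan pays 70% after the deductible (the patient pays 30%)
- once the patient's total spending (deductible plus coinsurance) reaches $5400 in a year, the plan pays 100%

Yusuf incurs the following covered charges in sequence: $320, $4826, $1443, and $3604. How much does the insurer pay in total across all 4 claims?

Bill 1, $320: entire amount goes to the deductible. Cost to patient: $320. OOP to date $320. Insurer: $320 − $320 = $0.
Bill 2, $4826: deductible takes $855, $3971 remains; coinsurance $3971 × 30% = $1191.30. Patient pays $2046.30; OOP now $2366.30. Plan pays $4826 − $2046.30 = $2779.70.
Bill 3, $1443: 30% coinsurance on $1443 = $432.90. Patient pays $432.90; OOP now $2799.20. Plan pays $1443 − $432.90 = $1010.10.
Bill 4, $3604: deductible already satisfied, so patient's share is 30% × $3604 = $1081.20. Cost to patient: $1081.20. OOP to date $3880.40. Insurer: $3604 − $1081.20 = $2522.80.
Insurer total: $0 + $2779.70 + $1010.10 + $2522.80 = $6312.60.

$6312.60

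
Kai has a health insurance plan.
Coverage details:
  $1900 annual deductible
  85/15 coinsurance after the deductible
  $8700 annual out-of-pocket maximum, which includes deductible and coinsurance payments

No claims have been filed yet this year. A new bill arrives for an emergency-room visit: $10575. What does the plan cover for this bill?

Deductible not yet touched, so the first $1900 of the bill goes to the deductible.
The remaining $8675 (= $10575 − $1900) moves to coinsurance.
Coinsurance: $8675 × 15% = $1301.25.
Patient responsibility before any cap: $1900 + $1301.25 = $3201.25.
Cumulative spending $0 + $3201.25 = $3201.25 stays under the $8700 maximum.
Insurer pays the balance: $10575 − $3201.25 = $7373.75.

$7373.75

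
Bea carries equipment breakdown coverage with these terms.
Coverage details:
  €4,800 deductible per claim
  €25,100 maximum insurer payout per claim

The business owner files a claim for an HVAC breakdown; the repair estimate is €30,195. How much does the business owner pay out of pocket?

After the deductible, €30,195 − €4,800 = €25,395 remains.
The €25,100 per-incident cap binds; insurer pays €25,100.
The business owner bears the rest of the original loss: €30,195 − €25,100 = €5,095.

€5,095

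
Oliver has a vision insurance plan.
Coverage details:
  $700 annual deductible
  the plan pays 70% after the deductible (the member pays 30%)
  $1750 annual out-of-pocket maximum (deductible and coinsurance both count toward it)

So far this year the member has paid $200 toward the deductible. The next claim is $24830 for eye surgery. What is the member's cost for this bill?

$1550

Remaining deductible: $700 − $200 = $500.
That leaves $24830 − $500 = $24330 for coinsurance.
Coinsurance: $24330 × 30% = $7299.
So the member owes $500 + $7299 = $7799 before any cap.
Year-to-date out-of-pocket would reach $200 + $7799 = $7999, above the $1750 maximum, so the member pays only $1750 − $200 = $1550.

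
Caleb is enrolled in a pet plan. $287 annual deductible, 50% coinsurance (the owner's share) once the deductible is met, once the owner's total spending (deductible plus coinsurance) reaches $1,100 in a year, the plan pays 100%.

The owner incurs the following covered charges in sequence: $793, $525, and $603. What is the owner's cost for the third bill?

$297.50

Bill 1, $793: $287 finishes the deductible; $506 goes to coinsurance; 50% of $506 = $253. Cost to owner: $540. OOP to date $540.
Bill 2, $525: 50% coinsurance on $525 = $262.50. Owner owes $262.50 (running OOP $802.50).
Bill 3, $603: deductible already satisfied, so owner's share is 50% × $603 = $301.50. Adding that to $802.50 gives $1,104, past the $1,100 cap; owner pays only $1,100 − $802.50 = $297.50.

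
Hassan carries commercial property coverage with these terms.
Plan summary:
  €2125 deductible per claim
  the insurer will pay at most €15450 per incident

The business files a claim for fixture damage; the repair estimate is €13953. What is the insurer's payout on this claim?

€11828

Subtract the deductible: €13953 − €2125 = €11828.
That's under the €15450 cap, so the insurer reimburses the full €11828.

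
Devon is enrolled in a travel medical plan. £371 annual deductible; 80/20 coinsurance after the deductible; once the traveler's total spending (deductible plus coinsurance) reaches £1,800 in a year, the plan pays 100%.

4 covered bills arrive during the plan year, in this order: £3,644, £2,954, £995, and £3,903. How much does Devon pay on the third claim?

#1 (£3,644): £371 finishes the deductible; £3,273 goes to coinsurance; coinsurance £3,273 × 20% = £654.60. Cost to traveler: £1,025.60. OOP to date £1,025.60.
#2 (£2,954): 20% coinsurance on £2,954 = £590.80. Traveler owes £590.80 (running OOP £1,616.40).
#3 (£995): 20% coinsurance on £995 = £199. OOP would hit £1,815.40 > £1,800, so the cap limits the traveler to £1,800 − £1,616.40 = £183.60.

£183.60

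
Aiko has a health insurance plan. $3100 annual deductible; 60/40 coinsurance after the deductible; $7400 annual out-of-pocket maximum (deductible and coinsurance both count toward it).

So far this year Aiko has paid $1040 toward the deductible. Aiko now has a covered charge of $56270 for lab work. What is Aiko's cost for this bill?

$6360

Remaining deductible: $3100 − $1040 = $2060.
That leaves $56270 − $2060 = $54210 for coinsurance.
40% of $54210 = $21684 falls to the patient.
Patient responsibility before any cap: $2060 + $21684 = $23744.
That would bring total out-of-pocket to $24784, past the $7400 cap. The patient is capped at $7400 − $1040 = $6360 on this claim.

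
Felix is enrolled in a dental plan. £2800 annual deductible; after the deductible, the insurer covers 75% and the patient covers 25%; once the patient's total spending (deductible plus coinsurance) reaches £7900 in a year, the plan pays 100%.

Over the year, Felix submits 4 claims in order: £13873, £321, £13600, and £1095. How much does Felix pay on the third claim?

£2251.50

#1 (£13873): £2800 finishes the deductible; £11073 goes to coinsurance; 25% of £11073 = £2768.25. Patient pays £5568.25; OOP now £5568.25.
#2 (£321): 25% coinsurance on £321 = £80.25. Patient owes £80.25 (running OOP £5648.50).
#3 (£13600): 25% coinsurance on £13600 = £3400. That would push OOP to £9048.50, over the £7900 cap, so patient pays £7900 − £5648.50 = £2251.50.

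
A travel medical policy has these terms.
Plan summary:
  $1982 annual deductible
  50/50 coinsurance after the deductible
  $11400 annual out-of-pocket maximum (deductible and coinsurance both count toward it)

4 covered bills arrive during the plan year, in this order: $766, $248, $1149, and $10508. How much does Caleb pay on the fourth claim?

$5254

Bill 1, $766: fully absorbed by the deductible. Cost to traveler: $766. OOP to date $766.
Bill 2, $248: fully absorbed by the deductible. Traveler pays $248; OOP now $1014.
Bill 3, $1149: $968 to deductible, leaving $181; coinsurance $181 × 50% = $90.50. Cost to traveler: $1058.50. OOP to date $2072.50.
Bill 4, $10508: deductible already satisfied, so traveler's share is 50% × $10508 = $5254. Traveler owes $5254 (running OOP $7326.50).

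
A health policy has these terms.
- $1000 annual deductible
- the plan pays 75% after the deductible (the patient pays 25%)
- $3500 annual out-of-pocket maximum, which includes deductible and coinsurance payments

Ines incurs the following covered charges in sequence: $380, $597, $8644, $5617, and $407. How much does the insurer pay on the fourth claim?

$5272.25

Claim 1 — $380: entire amount goes to the deductible. Cost to patient: $380. OOP to date $380. Insurer: $380 − $380 = $0.
Claim 2 — $597: fully absorbed by the deductible. Cost to patient: $597. OOP to date $977. Plan pays $597 − $597 = $0.
Claim 3 — $8644: $23 finishes the deductible; $8621 goes to coinsurance; 25% of $8621 = $2155.25. Cost to patient: $2178.25. OOP to date $3155.25. Plan pays $8644 − $2178.25 = $6465.75.
Claim 4 — $5617: 25% coinsurance on $5617 = $1404.25. Adding that to $3155.25 gives $4559.50, past the $3500 cap; patient pays only $3500 − $3155.25 = $344.75. Insurer: $5617 − $344.75 = $5272.25.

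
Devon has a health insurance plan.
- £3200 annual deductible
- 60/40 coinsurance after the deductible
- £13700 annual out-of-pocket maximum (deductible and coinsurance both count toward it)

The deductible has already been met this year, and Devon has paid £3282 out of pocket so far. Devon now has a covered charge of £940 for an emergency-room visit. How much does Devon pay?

With the deductible met, the entire £940 is subject to coinsurance.
Coinsurance: £940 × 40% = £376.
Year-to-date out-of-pocket becomes £3282 + £376 = £3658, still under the £13700 maximum, so no cap applies.

£376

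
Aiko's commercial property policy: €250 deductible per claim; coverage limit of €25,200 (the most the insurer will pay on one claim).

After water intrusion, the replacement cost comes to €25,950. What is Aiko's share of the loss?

€750

Less the €250 deductible: €25,950 − €250 = €25,700.
The €25,200 per-incident cap binds; insurer pays €25,200.
Business's share is the uncovered remainder: €25,950 − €25,200 = €750.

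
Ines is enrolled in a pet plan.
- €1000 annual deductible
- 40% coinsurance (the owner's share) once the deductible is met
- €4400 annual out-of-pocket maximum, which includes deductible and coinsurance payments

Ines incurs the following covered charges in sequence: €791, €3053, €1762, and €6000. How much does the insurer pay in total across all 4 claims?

Claim 1 — €791: entire amount goes to the deductible. Owner pays €791; OOP now €791. Insurer: €791 − €791 = €0.
Claim 2 — €3053: €209 to deductible, leaving €2844; 40% of €2844 = €1137.60. Owner pays €1346.60; OOP now €2137.60. Insurer: €3053 − €1346.60 = €1706.40.
Claim 3 — €1762: deductible met; 40% of €1762 = €704.80. Owner pays €704.80; OOP now €2842.40. Insurer: €1762 − €704.80 = €1057.20.
Claim 4 — €6000: deductible met; 40% of €6000 = €2400. Adding that to €2842.40 gives €5242.40, past the €4400 cap; owner pays only €4400 − €2842.40 = €1557.60. Insurer: €6000 − €1557.60 = €4442.40.
Insurer total = bills − owner's total = €11606 − €4400 = €7206.

€7206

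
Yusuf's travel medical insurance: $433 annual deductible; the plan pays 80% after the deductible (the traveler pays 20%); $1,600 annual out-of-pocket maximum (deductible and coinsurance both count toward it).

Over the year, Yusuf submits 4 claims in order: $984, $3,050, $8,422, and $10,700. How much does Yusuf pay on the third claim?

$446.80

#1 ($984): $433 to deductible, leaving $551; coinsurance $551 × 20% = $110.20. Cost to traveler: $543.20. OOP to date $543.20.
#2 ($3,050): 20% coinsurance on $3,050 = $610. Traveler owes $610 (running OOP $1,153.20).
#3 ($8,422): deductible met; 20% of $8,422 = $1,684.40. OOP would hit $2,837.60 > $1,600, so the cap limits the traveler to $1,600 − $1,153.20 = $446.80.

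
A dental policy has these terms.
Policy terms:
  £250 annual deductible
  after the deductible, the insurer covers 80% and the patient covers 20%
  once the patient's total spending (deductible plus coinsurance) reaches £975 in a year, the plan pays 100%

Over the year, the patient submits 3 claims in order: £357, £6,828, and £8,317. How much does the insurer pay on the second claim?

#1 (£357): £250 to deductible, leaving £107; 20% of £107 = £21.40. Patient owes £271.40 (running OOP £271.40). Plan pays £357 − £271.40 = £85.60.
#2 (£6,828): 20% coinsurance on £6,828 = £1,365.60. That would push OOP to £1,637, over the £975 cap, so patient pays £975 − £271.40 = £703.60. Plan pays £6,828 − £703.60 = £6,124.40.

£6,124.40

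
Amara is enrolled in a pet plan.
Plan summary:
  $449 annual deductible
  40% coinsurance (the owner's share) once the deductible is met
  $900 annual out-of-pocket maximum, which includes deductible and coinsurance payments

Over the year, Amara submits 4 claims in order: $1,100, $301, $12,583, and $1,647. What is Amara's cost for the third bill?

Claim 1 — $1,100: $449 finishes the deductible; $651 goes to coinsurance; 40% of $651 = $260.40. Owner pays $709.40; OOP now $709.40.
Claim 2 — $301: deductible met; 40% of $301 = $120.40. Owner pays $120.40; OOP now $829.80.
Claim 3 — $12,583: deductible met; 40% of $12,583 = $5,033.20. Adding that to $829.80 gives $5,863, past the $900 cap; owner pays only $900 − $829.80 = $70.20.

$70.20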